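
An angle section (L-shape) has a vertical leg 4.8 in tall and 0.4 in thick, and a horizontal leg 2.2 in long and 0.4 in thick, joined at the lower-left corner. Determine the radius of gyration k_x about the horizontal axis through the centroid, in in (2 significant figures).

k_x ≈ 1.5 in

Treat the section as a set of non-overlapping primitives; coordinates are from the bounding-box lower-left.
Vertical leg: 0.4 × 4.8, A = 1.92 in², y = 2.4 in, Ī = 3.686 in⁴.
Horizontal leg (remainder): 1.8 × 0.4, A = 0.72 in², y = 0.2 in, Ī = 0.0096 in⁴.
Centroid: ȳ = ΣA·y / ΣA = 1.8 in.
Transfer each piece to the horizontal axis through the centroid using Ī + A·d² with d = y − 1.8:
  vertical leg: d = 0.6 in → contributes +4.378 in⁴
  horizontal leg (remainder): d = -1.6 in → contributes +1.853 in⁴
Total I = 6.23 in⁴.
Radius of gyration: k = √(I/A) = √(6.23 / 2.64) = 1.536 in.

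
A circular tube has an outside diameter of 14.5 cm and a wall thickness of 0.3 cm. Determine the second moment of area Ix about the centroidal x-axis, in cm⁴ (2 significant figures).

Ix ≈ 340 cm⁴

Treat the section as a set of non-overlapping primitives; coordinates are from the bounding-box lower-left.
Outer circle: ⌀14.5, A = 165.1 cm², y = 7.25 cm, Ī = 2 170 cm⁴.
Bore (subtracted): ⌀13.9, A = 151.7 cm², y = 7.25 cm, Ī = 1 832 cm⁴.
By symmetry the centroid is at mid-height, ȳ = 7.25 cm.
All pieces are centred on the centroidal x-axis, so I = ΣĪ (holes subtracted) = 337.5 cm⁴.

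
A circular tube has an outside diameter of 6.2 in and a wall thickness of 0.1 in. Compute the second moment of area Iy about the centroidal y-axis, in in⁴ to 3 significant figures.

Iy ≈ 8.92 in⁴

Treat the section as a set of non-overlapping primitives; coordinates are from the bounding-box lower-left.
Outer circle: ⌀6.2, A = 30.191 in², x = 3.1 in, Ī = 72.533 in⁴.
Bore (subtracted): ⌀6, A = 28.274 in², x = 3.1 in, Ī = 63.617 in⁴.
By symmetry the centroid is at mid-width, x̄ = 3.1 in.
All pieces are centred on the centroidal y-axis, so I = ΣĪ (holes subtracted) = 8.9159 in⁴.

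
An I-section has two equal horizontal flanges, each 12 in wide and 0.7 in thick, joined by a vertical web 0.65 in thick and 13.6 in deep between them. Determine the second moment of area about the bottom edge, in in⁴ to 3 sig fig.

I_base ≈ 2440 in⁴

Decompose the section into non-overlapping parts with the origin at the bottom-left of its bounding rectangle.
Bottom flange: 12 × 0.7, A = 8.4 in², y = 0.35 in, Ī = 0.343 in⁴.
Web: 0.65 × 13.6, A = 8.84 in², y = 7.5 in, Ī = 136.25 in⁴.
Top flange: 12 × 0.7, A = 8.4 in², y = 14.65 in, Ī = 0.343 in⁴.
Transfer each piece to the base of the section using Ī + A·d² with d = y − 0:
  bottom flange: d = 0.35 in → contributes +1.372 in⁴
  web: d = 7.5 in → contributes +633.5 in⁴
  top flange: d = 14.65 in → contributes +1803.2 in⁴
Total I = 2 438 in⁴.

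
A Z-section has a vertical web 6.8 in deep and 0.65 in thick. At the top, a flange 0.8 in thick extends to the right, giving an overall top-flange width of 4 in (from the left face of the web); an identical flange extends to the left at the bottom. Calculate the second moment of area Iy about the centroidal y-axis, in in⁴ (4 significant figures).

Treat the section as a set of non-overlapping primitives; coordinates are from the bounding-box lower-left.
Web: 0.65 × 6.8, A = 4.42 in², x = 3.675 in, Ī = 0.155621 in⁴.
Top flange (beyond web): 3.35 × 0.8, A = 2.68 in², x = 5.675 in, Ī = 2.50636 in⁴.
Bottom flange (beyond web): 3.35 × 0.8, A = 2.68 in², x = 1.675 in, Ī = 2.50636 in⁴.
Centroid: x̄ = ΣA·x / ΣA = 3.675 in.
Transfer each piece to the centroidal y-axis using Ī + A·d² with d = x − 3.675:
  web: d = 0 in → contributes +0.155621 in⁴
  top flange (beyond web): d = 2 in → contributes +13.2264 in⁴
  bottom flange (beyond web): d = -2 in → contributes +13.2264 in⁴
Total I = 26.6083 in⁴.

Iy ≈ 26.61 in⁴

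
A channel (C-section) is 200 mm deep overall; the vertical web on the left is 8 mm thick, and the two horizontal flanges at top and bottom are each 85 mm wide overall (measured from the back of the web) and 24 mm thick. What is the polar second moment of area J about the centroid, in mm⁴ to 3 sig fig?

J ≈ 3.80 × 10⁷ mm⁴

Split into non-overlapping primitives; take the origin at the lower-left of the bounding box.
Web: 8 × 200, A = 1 600 mm², y = 100 mm, Ī = 5 333 333 mm⁴.
Top flange (beyond web): 77 × 24, A = 1 848 mm², y = 188 mm, Ī = 88 704 mm⁴.
Bottom flange (beyond web): 77 × 24, A = 1 848 mm², y = 12 mm, Ī = 88 704 mm⁴.
By symmetry the centroid is at mid-height, ȳ = 100 mm.
Transfer each piece to the centroidal x-axis using Ī + A·d² with d = y − 100:
  web: d = 0 mm → contributes +5 333 333 mm⁴
  top flange (beyond web): d = 88 mm → contributes +14 399 616 mm⁴
  bottom flange (beyond web): d = -88 mm → contributes +14 399 616 mm⁴
Total I = 34 132 565 mm⁴.
For the y-axis: x̄ = 33.66 mm.
Repeating about the centroidal y-axis gives I_y = 3 851 554 mm⁴.
Polar second moment: J = I_x + I_y = 37 984 119 mm⁴.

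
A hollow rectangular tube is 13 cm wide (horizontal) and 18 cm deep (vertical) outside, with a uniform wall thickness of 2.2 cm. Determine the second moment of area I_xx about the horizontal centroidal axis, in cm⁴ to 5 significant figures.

I_xx ≈ 4515.3 cm⁴

Split into non-overlapping primitives; take the origin at the lower-left of the bounding box.
Outer rectangle: 13 × 18, A = 234 cm², y = 9 cm, Ī = 6 318 cm⁴.
Inner void (subtracted): 8.6 × 13.6, A = 116.96 cm², y = 9 cm, Ī = 1802.743 cm⁴.
By symmetry the centroid is at mid-height, ȳ = 9 cm.
All pieces are centred on the horizontal centroidal axis, so I = ΣĪ (holes subtracted) = 4515.257 cm⁴.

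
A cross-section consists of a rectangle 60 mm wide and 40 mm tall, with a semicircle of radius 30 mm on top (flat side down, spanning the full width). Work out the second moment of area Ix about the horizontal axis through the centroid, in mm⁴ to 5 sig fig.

Ix ≈ 1.3621 × 10⁶ mm⁴

Treat the section as a set of non-overlapping primitives; coordinates are from the bounding-box lower-left.
Rectangular body: 60 × 40, A = 2 400 mm², y = 20 mm, Ī = 320 000 mm⁴.
Semicircular cap: semicircle r = 30, A = 1413.717 mm², y = 52.7324 mm, Ī = 88903.14 mm⁴.
Centroid: ȳ = ΣA·y / ΣA = 32.13366 mm.
Transfer each piece to the horizontal axis through the centroid using Ī + A·d² with d = y − 32.13366:
  rectangular body: d = -12.13366 mm → contributes +673341.6 mm⁴
  semicircular cap: d = 20.59874 mm → contributes +688754.4 mm⁴
Total I = 1 362 096 mm⁴.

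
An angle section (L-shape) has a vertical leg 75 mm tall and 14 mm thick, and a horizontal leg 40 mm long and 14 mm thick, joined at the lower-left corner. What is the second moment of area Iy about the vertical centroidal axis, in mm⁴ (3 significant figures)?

Iy ≈ 1.46 × 10⁵ mm⁴

Split into non-overlapping primitives; take the origin at the lower-left of the bounding box.
Vertical leg: 14 × 75, A = 1 050 mm², x = 7 mm, Ī = 17 150 mm⁴.
Horizontal leg (remainder): 26 × 14, A = 364 mm², x = 27 mm, Ī = 20 505 mm⁴.
Centroid: x̄ = ΣA·x / ΣA = 12.149 mm.
Transfer each piece to the vertical centroidal axis using Ī + A·d² with d = x − 12.149:
  vertical leg: d = -5.1485 mm → contributes +44 983 mm⁴
  horizontal leg (remainder): d = 14.851 mm → contributes +100 792 mm⁴
Total I = 145 774 mm⁴.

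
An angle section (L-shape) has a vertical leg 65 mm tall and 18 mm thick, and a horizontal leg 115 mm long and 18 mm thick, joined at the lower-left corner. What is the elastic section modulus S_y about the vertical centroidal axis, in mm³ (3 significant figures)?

Split into non-overlapping primitives; take the origin at the lower-left of the bounding box.
Vertical leg: 18 × 65, A = 1 170 mm², x = 9 mm, Ī = 31 590 mm⁴.
Horizontal leg (remainder): 97 × 18, A = 1 746 mm², x = 66.5 mm, Ī = 1 369 010 mm⁴.
Centroid: x̄ = ΣA·x / ΣA = 43.429 mm.
Transfer each piece to the vertical centroidal axis using Ī + A·d² with d = x − 43.429:
  vertical leg: d = -34.429 mm → contributes +1 418 458 mm⁴
  horizontal leg (remainder): d = 23.071 mm → contributes +2 298 354 mm⁴
Total I = 3 716 811 mm⁴.
Extreme fibre distance c = 71.571 mm; S = I/c = 51 932 mm³.

S_y ≈ 5.19 × 10⁴ mm³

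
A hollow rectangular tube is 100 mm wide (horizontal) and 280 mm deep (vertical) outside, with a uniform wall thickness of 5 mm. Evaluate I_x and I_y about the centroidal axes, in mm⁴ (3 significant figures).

I_x ≈ 3.53 × 10⁷ mm⁴, I_y ≈ 6.93 × 10⁶ mm⁴

Split into non-overlapping primitives; take the origin at the lower-left of the bounding box.
Outer rectangle: 100 × 280, A = 28 000 mm², y = 140 mm, Ī = 182 933 333 mm⁴.
Inner void (subtracted): 90 × 270, A = 24 300 mm², y = 140 mm, Ī = 147 622 500 mm⁴.
By symmetry the centroid is at mid-height, ȳ = 140 mm.
All pieces are centred on the centroidal x-axis, so I = ΣĪ (holes subtracted) = 35 310 833 mm⁴.
Repeating about the centroidal y-axis gives I_y = 6 930 833 mm⁴.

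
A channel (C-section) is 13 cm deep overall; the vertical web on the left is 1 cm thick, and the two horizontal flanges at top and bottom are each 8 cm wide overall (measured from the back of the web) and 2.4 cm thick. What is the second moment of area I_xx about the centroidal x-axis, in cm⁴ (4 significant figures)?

I_xx ≈ 1143 cm⁴

Decompose the section into non-overlapping parts with the origin at the bottom-left of its bounding rectangle.
Web: 1 × 13, A = 13 cm², y = 6.5 cm, Ī = 183.083 cm⁴.
Top flange (beyond web): 7 × 2.4, A = 16.8 cm², y = 11.8 cm, Ī = 8.064 cm⁴.
Bottom flange (beyond web): 7 × 2.4, A = 16.8 cm², y = 1.2 cm, Ī = 8.064 cm⁴.
By symmetry the centroid is at mid-height, ȳ = 6.5 cm.
Transfer each piece to the centroidal x-axis using Ī + A·d² with d = y − 6.5:
  web: d = 0 cm → contributes +183.083 cm⁴
  top flange (beyond web): d = 5.3 cm → contributes +479.976 cm⁴
  bottom flange (beyond web): d = -5.3 cm → contributes +479.976 cm⁴
Total I = 1143.04 cm⁴.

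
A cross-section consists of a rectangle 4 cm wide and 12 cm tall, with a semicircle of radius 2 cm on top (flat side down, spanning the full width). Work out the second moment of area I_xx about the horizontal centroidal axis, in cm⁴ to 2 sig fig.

I_xx ≈ 840 cm⁴

Break the section into simple shapes (no overlaps), measuring from the bottom-left corner of the bounding box.
Rectangular body: 4 × 12, A = 48 cm², y = 6 cm, Ī = 576 cm⁴.
Semicircular cap: semicircle r = 2, A = 6.283 cm², y = 12.85 cm, Ī = 1.756 cm⁴.
Centroid: ȳ = ΣA·y / ΣA = 6.793 cm.
Transfer each piece to the horizontal centroidal axis using Ī + A·d² with d = y − 6.793:
  rectangular body: d = -0.7927 cm → contributes +606.2 cm⁴
  semicircular cap: d = 6.056 cm → contributes +232.2 cm⁴
Total I = 838.4 cm⁴.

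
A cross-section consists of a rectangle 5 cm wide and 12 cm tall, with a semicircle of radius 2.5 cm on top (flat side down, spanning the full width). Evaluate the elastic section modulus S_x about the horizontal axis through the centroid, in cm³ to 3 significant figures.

S_x ≈ 153 cm³

Treat the section as a set of non-overlapping primitives; coordinates are from the bounding-box lower-left.
Rectangular body: 5 × 12, A = 60 cm², y = 6 cm, Ī = 720 cm⁴.
Semicircular cap: semicircle r = 2.5, A = 9.8175 cm², y = 13.061 cm, Ī = 4.2874 cm⁴.
Centroid: ȳ = ΣA·y / ΣA = 6.9929 cm.
Transfer each piece to the horizontal axis through the centroid using Ī + A·d² with d = y − 6.9929:
  rectangular body: d = -0.9929 cm → contributes +779.15 cm⁴
  semicircular cap: d = 6.0681 cm → contributes +365.79 cm⁴
Total I = 1144.9 cm⁴.
Extreme fibre distance c = 7.5071 cm; S = I/c = 152.51 cm³.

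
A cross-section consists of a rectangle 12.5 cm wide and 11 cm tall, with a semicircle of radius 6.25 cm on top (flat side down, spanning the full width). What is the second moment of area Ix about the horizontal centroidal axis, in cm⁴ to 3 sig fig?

Decompose the section into non-overlapping parts with the origin at the bottom-left of its bounding rectangle.
Rectangular body: 12.5 × 11, A = 137.5 cm², y = 5.5 cm, Ī = 1386.5 cm⁴.
Semicircular cap: semicircle r = 6.25, A = 61.359 cm², y = 13.653 cm, Ī = 167.48 cm⁴.
Centroid: ȳ = ΣA·y / ΣA = 8.0155 cm.
Transfer each piece to the horizontal centroidal axis using Ī + A·d² with d = y − 8.0155:
  rectangular body: d = -2.5155 cm → contributes +2256.5 cm⁴
  semicircular cap: d = 5.6371 cm → contributes +2117.2 cm⁴
Total I = 4373.8 cm⁴.

Ix ≈ 4370 cm⁴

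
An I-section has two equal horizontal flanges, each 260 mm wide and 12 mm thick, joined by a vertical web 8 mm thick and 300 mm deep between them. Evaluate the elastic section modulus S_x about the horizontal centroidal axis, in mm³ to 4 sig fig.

Decompose the section into non-overlapping parts with the origin at the bottom-left of its bounding rectangle.
Bottom flange: 260 × 12, A = 3 120 mm², y = 6 mm, Ī = 37 440 mm⁴.
Web: 8 × 300, A = 2 400 mm², y = 162 mm, Ī = 18 000 000 mm⁴.
Top flange: 260 × 12, A = 3 120 mm², y = 318 mm, Ī = 37 440 mm⁴.
By symmetry the centroid is at mid-height, ȳ = 162 mm.
Transfer each piece to the horizontal centroidal axis using Ī + A·d² with d = y − 162:
  bottom flange: d = -156 mm → contributes +75 965 760 mm⁴
  web: d = 0 mm → contributes +18 000 000 mm⁴
  top flange: d = 156 mm → contributes +75 965 760 mm⁴
Total I = 169 931 520 mm⁴.
Extreme fibre distance c = 162 mm; S = I/c = 1 048 960 mm³.

S_x ≈ 1.049 × 10⁶ mm³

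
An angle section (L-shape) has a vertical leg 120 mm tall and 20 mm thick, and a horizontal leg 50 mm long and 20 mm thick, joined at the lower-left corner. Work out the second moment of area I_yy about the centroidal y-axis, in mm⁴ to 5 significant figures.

I_yy ≈ 4.2500 × 10⁵ mm⁴

Split into non-overlapping primitives; take the origin at the lower-left of the bounding box.
Vertical leg: 20 × 120, A = 2 400 mm², x = 10 mm, Ī = 80 000 mm⁴.
Horizontal leg (remainder): 30 × 20, A = 600 mm², x = 35 mm, Ī = 45 000 mm⁴.
Centroid: x̄ = ΣA·x / ΣA = 15 mm.
Transfer each piece to the centroidal y-axis using Ī + A·d² with d = x − 15:
  vertical leg: d = -5 mm → contributes +140 000 mm⁴
  horizontal leg (remainder): d = 20 mm → contributes +285 000 mm⁴
Total I = 425 000 mm⁴.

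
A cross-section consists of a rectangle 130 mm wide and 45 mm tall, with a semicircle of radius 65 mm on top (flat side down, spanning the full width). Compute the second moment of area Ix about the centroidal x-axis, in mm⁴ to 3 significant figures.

Ix ≈ 1.07 × 10⁷ mm⁴

Decompose the section into non-overlapping parts with the origin at the bottom-left of its bounding rectangle.
Rectangular body: 130 × 45, A = 5 850 mm², y = 22.5 mm, Ī = 987 188 mm⁴.
Semicircular cap: semicircle r = 65, A = 6636.6 mm², y = 72.587 mm, Ī = 1 959 230 mm⁴.
Centroid: ȳ = ΣA·y / ΣA = 49.121 mm.
Transfer each piece to the centroidal x-axis using Ī + A·d² with d = y − 49.121:
  rectangular body: d = -26.621 mm → contributes +5 132 977 mm⁴
  semicircular cap: d = 23.466 mm → contributes +5 613 634 mm⁴
Total I = 10 746 610 mm⁴.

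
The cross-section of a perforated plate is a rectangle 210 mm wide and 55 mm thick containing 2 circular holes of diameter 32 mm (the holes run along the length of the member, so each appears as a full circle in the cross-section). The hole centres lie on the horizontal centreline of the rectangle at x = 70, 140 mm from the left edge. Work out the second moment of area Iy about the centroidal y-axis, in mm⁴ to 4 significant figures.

Break the section into simple shapes (no overlaps), measuring from the bottom-left corner of the bounding box.
Plate: 210 × 55, A = 11 550 mm², x = 105 mm, Ī = 42 446 250 mm⁴.
Hole 1 (subtracted): ⌀32, A = 804.248 mm², x = 70 mm, Ī = 51471.9 mm⁴.
Hole 2 (subtracted): ⌀32, A = 804.248 mm², x = 140 mm, Ī = 51471.9 mm⁴.
By symmetry the centroid is at mid-width, x̄ = 105 mm.
Transfer each piece to the centroidal y-axis using Ī + A·d² with d = x − 105:
  plate: d = 0 mm → contributes +42 446 250 mm⁴
  hole 1: d = -35 mm → contributes −1 036 675 mm⁴
  hole 2: d = 35 mm → contributes −1 036 675 mm⁴
Total I = 40 372 899 mm⁴.

Iy ≈ 4.037 × 10⁷ mm⁴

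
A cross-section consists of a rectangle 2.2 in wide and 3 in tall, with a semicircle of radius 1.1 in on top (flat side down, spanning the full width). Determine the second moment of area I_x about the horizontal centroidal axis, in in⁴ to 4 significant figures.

I_x ≈ 10.82 in⁴

Decompose the section into non-overlapping parts with the origin at the bottom-left of its bounding rectangle.
Rectangular body: 2.2 × 3, A = 6.6 in², y = 1.5 in, Ī = 4.95 in⁴.
Semicircular cap: semicircle r = 1.1, A = 1.90066 in², y = 3.46685 in, Ī = 0.160695 in⁴.
Centroid: ȳ = ΣA·y / ΣA = 1.93977 in.
Transfer each piece to the horizontal centroidal axis using Ī + A·d² with d = y − 1.93977:
  rectangular body: d = -0.439769 in → contributes +6.22642 in⁴
  semicircular cap: d = 1.52709 in → contributes +4.59302 in⁴
Total I = 10.8194 in⁴.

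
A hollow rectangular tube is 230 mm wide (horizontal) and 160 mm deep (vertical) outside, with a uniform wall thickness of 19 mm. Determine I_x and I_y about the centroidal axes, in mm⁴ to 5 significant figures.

I_x ≈ 4.9453 × 10⁷ mm⁴, I_y ≈ 9.0268 × 10⁷ mm⁴

Split into non-overlapping primitives; take the origin at the lower-left of the bounding box.
Outer rectangle: 230 × 160, A = 36 800 mm², y = 80 mm, Ī = 78 506 667 mm⁴.
Inner void (subtracted): 192 × 122, A = 23 424 mm², y = 80 mm, Ī = 29 053 568 mm⁴.
By symmetry the centroid is at mid-height, ȳ = 80 mm.
All pieces are centred on the centroidal x-axis, so I = ΣĪ (holes subtracted) = 49 453 099 mm⁴.
Repeating about the centroidal y-axis gives I_y = 90 268 139 mm⁴.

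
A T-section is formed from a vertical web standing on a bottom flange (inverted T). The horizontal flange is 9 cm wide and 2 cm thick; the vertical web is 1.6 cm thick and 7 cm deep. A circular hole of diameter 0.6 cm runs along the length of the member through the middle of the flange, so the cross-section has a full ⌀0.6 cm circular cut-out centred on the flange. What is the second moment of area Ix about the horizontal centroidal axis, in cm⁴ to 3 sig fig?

Ix ≈ 191 cm⁴

Treat the section as a set of non-overlapping primitives; coordinates are from the bounding-box lower-left.
Flange: 9 × 2, A = 18 cm², y = 1 cm, Ī = 6 cm⁴.
Web: 1.6 × 7, A = 11.2 cm², y = 5.5 cm, Ī = 45.733 cm⁴.
Hole (subtracted): ⌀0.6, A = 0.28274 cm², y = 1 cm, Ī = 0.0063617 cm⁴.
Centroid: ȳ = ΣA·y / ΣA = 2.7429 cm.
Transfer each piece to the horizontal centroidal axis using Ī + A·d² with d = y − 2.7429:
  flange: d = -1.7429 cm → contributes +60.679 cm⁴
  web: d = 2.7571 cm → contributes +130.87 cm⁴
  hole: d = -1.7429 cm → contributes −0.86526 cm⁴
Total I = 190.68 cm⁴.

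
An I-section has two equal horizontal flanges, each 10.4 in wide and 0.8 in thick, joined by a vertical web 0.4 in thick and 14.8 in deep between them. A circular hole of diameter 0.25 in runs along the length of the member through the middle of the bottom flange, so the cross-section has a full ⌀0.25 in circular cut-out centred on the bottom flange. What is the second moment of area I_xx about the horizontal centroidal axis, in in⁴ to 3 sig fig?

Break the section into simple shapes (no overlaps), measuring from the bottom-left corner of the bounding box.
Bottom flange: 10.4 × 0.8, A = 8.32 in², y = 0.4 in, Ī = 0.44373 in⁴.
Web: 0.4 × 14.8, A = 5.92 in², y = 8.2 in, Ī = 108.06 in⁴.
Top flange: 10.4 × 0.8, A = 8.32 in², y = 16 in, Ī = 0.44373 in⁴.
Hole (subtracted): ⌀0.25, A = 0.049087 in², y = 0.4 in, Ī = 0.00019175 in⁴.
Centroid: ȳ = ΣA·y / ΣA = 8.217 in.
Transfer each piece to the horizontal centroidal axis using Ī + A·d² with d = y − 8.217:
  bottom flange: d = -7.817 in → contributes +508.84 in⁴
  web: d = -0.017009 in → contributes +108.06 in⁴
  top flange: d = 7.783 in → contributes +504.43 in⁴
  hole: d = -7.817 in → contributes −2.9997 in⁴
Total I = 1118.3 in⁴.

I_xx ≈ 1120 in⁴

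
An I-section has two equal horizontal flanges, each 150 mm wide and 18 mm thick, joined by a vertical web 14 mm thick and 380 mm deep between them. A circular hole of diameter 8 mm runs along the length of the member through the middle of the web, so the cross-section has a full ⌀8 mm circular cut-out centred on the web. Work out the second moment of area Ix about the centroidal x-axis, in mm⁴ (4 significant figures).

Ix ≈ 2.780 × 10⁸ mm⁴

Treat the section as a set of non-overlapping primitives; coordinates are from the bounding-box lower-left.
Bottom flange: 150 × 18, A = 2 700 mm², y = 9 mm, Ī = 72 900 mm⁴.
Web: 14 × 380, A = 5 320 mm², y = 208 mm, Ī = 64 017 333 mm⁴.
Top flange: 150 × 18, A = 2 700 mm², y = 407 mm, Ī = 72 900 mm⁴.
Hole (subtracted): ⌀8, A = 50.2655 mm², y = 208 mm, Ī = 201.062 mm⁴.
By symmetry the centroid is at mid-height, ȳ = 208 mm.
Transfer each piece to the centroidal x-axis using Ī + A·d² with d = y − 208:
  bottom flange: d = -199 mm → contributes +106 995 600 mm⁴
  web: d = 0 mm → contributes +64 017 333 mm⁴
  top flange: d = 199 mm → contributes +106 995 600 mm⁴
  hole: d = 0 mm → contributes −201.062 mm⁴
Total I = 278 008 332 mm⁴.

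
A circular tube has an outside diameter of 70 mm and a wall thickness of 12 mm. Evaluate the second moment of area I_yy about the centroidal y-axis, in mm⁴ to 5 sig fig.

I_yy ≈ 9.5880 × 10⁵ mm⁴

Split into non-overlapping primitives; take the origin at the lower-left of the bounding box.
Outer circle: ⌀70, A = 3848.451 mm², x = 35 mm, Ī = 1 178 588 mm⁴.
Bore (subtracted): ⌀46, A = 1661.903 mm², x = 35 mm, Ī = 219786.6 mm⁴.
By symmetry the centroid is at mid-width, x̄ = 35 mm.
All pieces are centred on the centroidal y-axis, so I = ΣĪ (holes subtracted) = 958801.5 mm⁴.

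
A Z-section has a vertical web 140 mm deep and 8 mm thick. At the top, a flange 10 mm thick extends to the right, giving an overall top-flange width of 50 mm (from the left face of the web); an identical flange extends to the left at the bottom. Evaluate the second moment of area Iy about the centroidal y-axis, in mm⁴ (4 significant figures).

Treat the section as a set of non-overlapping primitives; coordinates are from the bounding-box lower-left.
Web: 8 × 140, A = 1 120 mm², x = 46 mm, Ī = 5973.33 mm⁴.
Top flange (beyond web): 42 × 10, A = 420 mm², x = 71 mm, Ī = 61 740 mm⁴.
Bottom flange (beyond web): 42 × 10, A = 420 mm², x = 21 mm, Ī = 61 740 mm⁴.
Centroid: x̄ = ΣA·x / ΣA = 46 mm.
Transfer each piece to the centroidal y-axis using Ī + A·d² with d = x − 46:
  web: d = 0 mm → contributes +5973.33 mm⁴
  top flange (beyond web): d = 25 mm → contributes +324 240 mm⁴
  bottom flange (beyond web): d = -25 mm → contributes +324 240 mm⁴
Total I = 654 453 mm⁴.

Iy ≈ 6.545 × 10⁵ mm⁴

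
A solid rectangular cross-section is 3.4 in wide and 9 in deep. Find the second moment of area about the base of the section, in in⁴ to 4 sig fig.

The section: 3.4 × 9, A = 30.6 in², y = 4.5 in, Ī = 206.55 in⁴.
Transfer it to the base of the section using Ī + A·d² with d = y − 0:
  the section: d = 4.5 in → contributes +826.2 in⁴
Total I = 826.2 in⁴.

I_base ≈ 826.2 in⁴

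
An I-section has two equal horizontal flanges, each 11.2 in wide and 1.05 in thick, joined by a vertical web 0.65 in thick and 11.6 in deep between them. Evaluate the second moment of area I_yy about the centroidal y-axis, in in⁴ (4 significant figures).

Treat the section as a set of non-overlapping primitives; coordinates are from the bounding-box lower-left.
Bottom flange: 11.2 × 1.05, A = 11.76 in², x = 5.6 in, Ī = 122.931 in⁴.
Web: 0.65 × 11.6, A = 7.54 in², x = 5.6 in, Ī = 0.265471 in⁴.
Top flange: 11.2 × 1.05, A = 11.76 in², x = 5.6 in, Ī = 122.931 in⁴.
By symmetry the centroid is at mid-width, x̄ = 5.6 in.
All pieces are centred on the centroidal y-axis, so I = ΣĪ = 246.128 in⁴.

I_yy ≈ 246.1 in⁴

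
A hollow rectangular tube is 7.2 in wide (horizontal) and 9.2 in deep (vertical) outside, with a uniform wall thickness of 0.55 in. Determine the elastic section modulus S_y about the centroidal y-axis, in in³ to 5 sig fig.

Split into non-overlapping primitives; take the origin at the lower-left of the bounding box.
Outer rectangle: 7.2 × 9.2, A = 66.24 in², x = 3.6 in, Ī = 286.1568 in⁴.
Inner void (subtracted): 6.1 × 8.1, A = 49.41 in², x = 3.6 in, Ī = 153.2122 in⁴.
By symmetry the centroid is at mid-width, x̄ = 3.6 in.
All pieces are centred on the centroidal y-axis, so I = ΣĪ (holes subtracted) = 132.9446 in⁴.
Extreme fibre distance c = 3.6 in; S = I/c = 36.92906 in³.

S_y ≈ 36.929 in³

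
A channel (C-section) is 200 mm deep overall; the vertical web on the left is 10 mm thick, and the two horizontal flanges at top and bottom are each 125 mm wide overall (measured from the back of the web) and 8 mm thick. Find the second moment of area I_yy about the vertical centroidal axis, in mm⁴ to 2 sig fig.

Decompose the section into non-overlapping parts with the origin at the bottom-left of its bounding rectangle.
Web: 10 × 200, A = 2 000 mm², x = 5 mm, Ī = 16 667 mm⁴.
Top flange (beyond web): 115 × 8, A = 920 mm², x = 67.5 mm, Ī = 1 013 917 mm⁴.
Bottom flange (beyond web): 115 × 8, A = 920 mm², x = 67.5 mm, Ī = 1 013 917 mm⁴.
Centroid: x̄ = ΣA·x / ΣA = 34.95 mm.
Transfer each piece to the vertical centroidal axis using Ī + A·d² with d = x − 34.95:
  web: d = -29.95 mm → contributes +1 810 422 mm⁴
  top flange (beyond web): d = 32.55 mm → contributes +1 988 784 mm⁴
  bottom flange (beyond web): d = 32.55 mm → contributes +1 988 784 mm⁴
Total I = 5 787 990 mm⁴.

I_yy ≈ 5.8 × 10⁶ mm⁴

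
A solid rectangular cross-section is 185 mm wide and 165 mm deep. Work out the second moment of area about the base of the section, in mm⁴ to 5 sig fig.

The section: 185 × 165, A = 30 525 mm², y = 82.5 mm, Ī = 69 253 594 mm⁴.
Transfer it to the base of the section using Ī + A·d² with d = y − 0:
  the section: d = 82.5 mm → contributes +277 014 375 mm⁴
Total I = 277 014 375 mm⁴.

I_base ≈ 2.7701 × 10⁸ mm⁴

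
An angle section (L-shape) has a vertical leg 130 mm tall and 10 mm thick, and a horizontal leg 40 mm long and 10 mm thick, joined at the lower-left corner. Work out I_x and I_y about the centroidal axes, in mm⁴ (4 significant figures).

Split into non-overlapping primitives; take the origin at the lower-left of the bounding box.
Vertical leg: 10 × 130, A = 1 300 mm², y = 65 mm, Ī = 1 830 833 mm⁴.
Horizontal leg (remainder): 30 × 10, A = 300 mm², y = 5 mm, Ī = 2 500 mm⁴.
Centroid: ȳ = ΣA·y / ΣA = 53.75 mm.
Transfer each piece to the centroidal x-axis using Ī + A·d² with d = y − 53.75:
  vertical leg: d = 11.25 mm → contributes +1 995 365 mm⁴
  horizontal leg (remainder): d = -48.75 mm → contributes +715 469 mm⁴
Total I = 2 710 833 mm⁴.
For the y-axis: x̄ = 8.75 mm.
Repeating about the centroidal y-axis gives I_y = 130 833 mm⁴.

I_x ≈ 2.711 × 10⁶ mm⁴, I_y ≈ 1.308 × 10⁵ mm⁴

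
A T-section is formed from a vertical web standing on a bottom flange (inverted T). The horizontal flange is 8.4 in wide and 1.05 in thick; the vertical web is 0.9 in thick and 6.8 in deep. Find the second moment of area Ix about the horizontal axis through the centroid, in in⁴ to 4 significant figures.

Decompose the section into non-overlapping parts with the origin at the bottom-left of its bounding rectangle.
Flange: 8.4 × 1.05, A = 8.82 in², y = 0.525 in, Ī = 0.810338 in⁴.
Web: 0.9 × 6.8, A = 6.12 in², y = 4.45 in, Ī = 23.5824 in⁴.
Centroid: ȳ = ΣA·y / ΣA = 2.13283 in.
Transfer each piece to the horizontal axis through the centroid using Ī + A·d² with d = y − 2.13283:
  flange: d = -1.60783 in → contributes +23.6111 in⁴
  web: d = 2.31717 in → contributes +56.4423 in⁴
Total I = 80.0534 in⁴.

Ix ≈ 80.05 in⁴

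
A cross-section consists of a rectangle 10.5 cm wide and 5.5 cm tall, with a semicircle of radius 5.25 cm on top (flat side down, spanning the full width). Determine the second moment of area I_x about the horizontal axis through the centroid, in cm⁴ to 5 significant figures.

I_x ≈ 842.18 cm⁴

Treat the section as a set of non-overlapping primitives; coordinates are from the bounding-box lower-left.
Rectangular body: 10.5 × 5.5, A = 57.75 cm², y = 2.75 cm, Ī = 145.5781 cm⁴.
Semicircular cap: semicircle r = 5.25, A = 43.29507 cm², y = 7.728169 cm, Ī = 83.38142 cm⁴.
Centroid: ȳ = ΣA·y / ΣA = 4.88301 cm.
Transfer each piece to the horizontal axis through the centroid using Ī + A·d² with d = y − 4.88301:
  rectangular body: d = -2.13301 cm → contributes +408.3253 cm⁴
  semicircular cap: d = 2.845159 cm → contributes +433.8519 cm⁴
Total I = 842.1772 cm⁴.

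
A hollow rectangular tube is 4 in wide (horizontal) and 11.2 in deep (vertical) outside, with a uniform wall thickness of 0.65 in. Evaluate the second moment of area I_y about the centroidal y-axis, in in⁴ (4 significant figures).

Treat the section as a set of non-overlapping primitives; coordinates are from the bounding-box lower-left.
Outer rectangle: 4 × 11.2, A = 44.8 in², x = 2 in, Ī = 59.7333 in⁴.
Inner void (subtracted): 2.7 × 9.9, A = 26.73 in², x = 2 in, Ī = 16.2385 in⁴.
By symmetry the centroid is at mid-width, x̄ = 2 in.
All pieces are centred on the centroidal y-axis, so I = ΣĪ (holes subtracted) = 43.4949 in⁴.

I_y ≈ 43.49 in⁴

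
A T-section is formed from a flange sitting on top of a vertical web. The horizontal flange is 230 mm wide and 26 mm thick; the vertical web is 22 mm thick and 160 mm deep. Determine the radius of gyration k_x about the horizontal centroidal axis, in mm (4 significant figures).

Decompose the section into non-overlapping parts with the origin at the bottom-left of its bounding rectangle.
Flange: 230 × 26, A = 5 980 mm², y = 173 mm, Ī = 336 873 mm⁴.
Web: 22 × 160, A = 3 520 mm², y = 80 mm, Ī = 7 509 333 mm⁴.
Centroid: ȳ = ΣA·y / ΣA = 138.541 mm.
Transfer each piece to the horizontal centroidal axis using Ī + A·d² with d = y − 138.541:
  flange: d = 34.4589 mm → contributes +7 437 639 mm⁴
  web: d = -58.5411 mm → contributes +19 572 566 mm⁴
Total I = 27 010 206 mm⁴.
Radius of gyration: k = √(I/A) = √(27 010 206 / 9 500) = 53.3215 mm.

k_x ≈ 53.32 mm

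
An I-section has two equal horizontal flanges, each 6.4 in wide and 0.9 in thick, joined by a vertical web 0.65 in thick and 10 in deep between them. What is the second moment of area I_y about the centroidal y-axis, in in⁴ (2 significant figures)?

Break the section into simple shapes (no overlaps), measuring from the bottom-left corner of the bounding box.
Bottom flange: 6.4 × 0.9, A = 5.76 in², x = 3.2 in, Ī = 19.66 in⁴.
Web: 0.65 × 10, A = 6.5 in², x = 3.2 in, Ī = 0.2289 in⁴.
Top flange: 6.4 × 0.9, A = 5.76 in², x = 3.2 in, Ī = 19.66 in⁴.
By symmetry the centroid is at mid-width, x̄ = 3.2 in.
All pieces are centred on the centroidal y-axis, so I = ΣĪ = 39.55 in⁴.

I_y ≈ 40 in⁴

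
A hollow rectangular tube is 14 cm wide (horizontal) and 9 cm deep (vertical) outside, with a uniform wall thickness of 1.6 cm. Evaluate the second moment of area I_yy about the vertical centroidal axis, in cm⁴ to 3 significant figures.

I_yy ≈ 1450 cm⁴

Break the section into simple shapes (no overlaps), measuring from the bottom-left corner of the bounding box.
Outer rectangle: 14 × 9, A = 126 cm², x = 7 cm, Ī = 2 058 cm⁴.
Inner void (subtracted): 10.8 × 5.8, A = 62.64 cm², x = 7 cm, Ī = 608.86 cm⁴.
By symmetry the centroid is at mid-width, x̄ = 7 cm.
All pieces are centred on the vertical centroidal axis, so I = ΣĪ (holes subtracted) = 1449.1 cm⁴.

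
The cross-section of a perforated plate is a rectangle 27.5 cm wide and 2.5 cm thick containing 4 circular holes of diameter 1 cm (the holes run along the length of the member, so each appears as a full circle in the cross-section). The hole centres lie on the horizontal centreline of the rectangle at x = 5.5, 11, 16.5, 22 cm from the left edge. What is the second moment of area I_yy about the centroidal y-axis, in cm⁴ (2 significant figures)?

Break the section into simple shapes (no overlaps), measuring from the bottom-left corner of the bounding box.
Plate: 27.5 × 2.5, A = 68.75 cm², x = 13.75 cm, Ī = 4 333 cm⁴.
Hole 1 (subtracted): ⌀1, A = 0.7854 cm², x = 5.5 cm, Ī = 0.04909 cm⁴.
Hole 2 (subtracted): ⌀1, A = 0.7854 cm², x = 11 cm, Ī = 0.04909 cm⁴.
Hole 3 (subtracted): ⌀1, A = 0.7854 cm², x = 16.5 cm, Ī = 0.04909 cm⁴.
Hole 4 (subtracted): ⌀1, A = 0.7854 cm², x = 22 cm, Ī = 0.04909 cm⁴.
By symmetry the centroid is at mid-width, x̄ = 13.75 cm.
Transfer each piece to the centroidal y-axis using Ī + A·d² with d = x − 13.75:
  plate: d = 0 cm → contributes +4 333 cm⁴
  hole 1: d = -8.25 cm → contributes −53.51 cm⁴
  hole 2: d = -2.75 cm → contributes −5.989 cm⁴
  hole 3: d = 2.75 cm → contributes −5.989 cm⁴
  hole 4: d = 8.25 cm → contributes −53.51 cm⁴
Total I = 4 214 cm⁴.

I_yy ≈ 4200 cm⁴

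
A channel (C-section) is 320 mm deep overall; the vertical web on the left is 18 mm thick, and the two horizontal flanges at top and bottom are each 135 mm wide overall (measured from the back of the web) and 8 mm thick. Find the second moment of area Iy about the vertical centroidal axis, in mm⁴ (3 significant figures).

Iy ≈ 8.73 × 10⁶ mm⁴

Decompose the section into non-overlapping parts with the origin at the bottom-left of its bounding rectangle.
Web: 18 × 320, A = 5 760 mm², x = 9 mm, Ī = 155 520 mm⁴.
Top flange (beyond web): 117 × 8, A = 936 mm², x = 76.5 mm, Ī = 1 067 742 mm⁴.
Bottom flange (beyond web): 117 × 8, A = 936 mm², x = 76.5 mm, Ī = 1 067 742 mm⁴.
Centroid: x̄ = ΣA·x / ΣA = 25.557 mm.
Transfer each piece to the vertical centroidal axis using Ī + A·d² with d = x − 25.557:
  web: d = -16.557 mm → contributes +1 734 458 mm⁴
  top flange (beyond web): d = 50.943 mm → contributes +3 496 877 mm⁴
  bottom flange (beyond web): d = 50.943 mm → contributes +3 496 877 mm⁴
Total I = 8 728 212 mm⁴.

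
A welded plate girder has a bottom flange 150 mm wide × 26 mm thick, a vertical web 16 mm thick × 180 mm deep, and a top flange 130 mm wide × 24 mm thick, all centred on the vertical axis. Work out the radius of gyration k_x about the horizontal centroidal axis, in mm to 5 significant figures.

Treat the section as a set of non-overlapping primitives; coordinates are from the bounding-box lower-left.
Bottom plate: 150 × 26, A = 3 900 mm², y = 13 mm, Ī = 219 700 mm⁴.
Web plate: 16 × 180, A = 2 880 mm², y = 116 mm, Ī = 7 776 000 mm⁴.
Top plate: 130 × 24, A = 3 120 mm², y = 218 mm, Ī = 149 760 mm⁴.
Centroid: ȳ = ΣA·y / ΣA = 107.5697 mm.
Transfer each piece to the horizontal centroidal axis using Ī + A·d² with d = y − 107.5697:
  bottom plate: d = -94.5697 mm → contributes +35 099 068 mm⁴
  web plate: d = 8.430303 mm → contributes +7 980 682 mm⁴
  top plate: d = 110.4303 mm → contributes +38 197 698 mm⁴
Total I = 81 277 447 mm⁴.
Radius of gyration: k = √(I/A) = √(81 277 447 / 9 900) = 90.60818 mm.

k_x ≈ 90.608 mm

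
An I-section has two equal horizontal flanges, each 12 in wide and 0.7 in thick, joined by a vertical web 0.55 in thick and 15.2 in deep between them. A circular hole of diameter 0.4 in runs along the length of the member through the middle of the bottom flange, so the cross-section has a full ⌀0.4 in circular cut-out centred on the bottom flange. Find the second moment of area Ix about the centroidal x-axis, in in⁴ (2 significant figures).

Decompose the section into non-overlapping parts with the origin at the bottom-left of its bounding rectangle.
Bottom flange: 12 × 0.7, A = 8.4 in², y = 0.35 in, Ī = 0.343 in⁴.
Web: 0.55 × 15.2, A = 8.36 in², y = 8.3 in, Ī = 161 in⁴.
Top flange: 12 × 0.7, A = 8.4 in², y = 16.25 in, Ī = 0.343 in⁴.
Hole (subtracted): ⌀0.4, A = 0.1257 in², y = 0.35 in, Ī = 0.001257 in⁴.
Centroid: ȳ = ΣA·y / ΣA = 8.34 in.
Transfer each piece to the centroidal x-axis using Ī + A·d² with d = y − 8.34:
  bottom flange: d = -7.99 in → contributes +536.6 in⁴
  web: d = -0.03991 in → contributes +161 in⁴
  top flange: d = 7.91 in → contributes +525.9 in⁴
  hole: d = -7.99 in → contributes −8.023 in⁴
Total I = 1 215 in⁴.

Ix ≈ 1200 in⁴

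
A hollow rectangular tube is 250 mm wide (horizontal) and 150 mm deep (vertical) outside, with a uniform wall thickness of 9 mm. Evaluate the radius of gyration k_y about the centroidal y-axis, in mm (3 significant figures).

k_y ≈ 91.8 mm

Split into non-overlapping primitives; take the origin at the lower-left of the bounding box.
Outer rectangle: 250 × 150, A = 37 500 mm², x = 125 mm, Ī = 195 312 500 mm⁴.
Inner void (subtracted): 232 × 132, A = 30 624 mm², x = 125 mm, Ī = 137 358 848 mm⁴.
By symmetry the centroid is at mid-width, x̄ = 125 mm.
All pieces are centred on the centroidal y-axis, so I = ΣĪ (holes subtracted) = 57 953 652 mm⁴.
Radius of gyration: k = √(I/A) = √(57 953 652 / 6 876) = 91.806 mm.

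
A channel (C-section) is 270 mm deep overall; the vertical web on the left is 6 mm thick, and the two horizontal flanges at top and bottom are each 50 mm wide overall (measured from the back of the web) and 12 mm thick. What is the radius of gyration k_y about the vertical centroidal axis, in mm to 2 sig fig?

k_y ≈ 15 mm

Split into non-overlapping primitives; take the origin at the lower-left of the bounding box.
Web: 6 × 270, A = 1 620 mm², x = 3 mm, Ī = 4 860 mm⁴.
Top flange (beyond web): 44 × 12, A = 528 mm², x = 28 mm, Ī = 85 184 mm⁴.
Bottom flange (beyond web): 44 × 12, A = 528 mm², x = 28 mm, Ī = 85 184 mm⁴.
Centroid: x̄ = ΣA·x / ΣA = 12.87 mm.
Transfer each piece to the vertical centroidal axis using Ī + A·d² with d = x − 12.87:
  web: d = -9.865 mm → contributes +162 531 mm⁴
  top flange (beyond web): d = 15.13 mm → contributes +206 124 mm⁴
  bottom flange (beyond web): d = 15.13 mm → contributes +206 124 mm⁴
Total I = 574 780 mm⁴.
Radius of gyration: k = √(I/A) = √(574 780 / 2 676) = 14.66 mm.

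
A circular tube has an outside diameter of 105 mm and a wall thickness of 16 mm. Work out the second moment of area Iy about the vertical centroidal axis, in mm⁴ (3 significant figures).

Break the section into simple shapes (no overlaps), measuring from the bottom-left corner of the bounding box.
Outer circle: ⌀105, A = 8 659 mm², x = 52.5 mm, Ī = 5 966 602 mm⁴.
Bore (subtracted): ⌀73, A = 4185.4 mm², x = 52.5 mm, Ī = 1 393 995 mm⁴.
By symmetry the centroid is at mid-width, x̄ = 52.5 mm.
All pieces are centred on the vertical centroidal axis, so I = ΣĪ (holes subtracted) = 4 572 607 mm⁴.

Iy ≈ 4.57 × 10⁶ mm⁴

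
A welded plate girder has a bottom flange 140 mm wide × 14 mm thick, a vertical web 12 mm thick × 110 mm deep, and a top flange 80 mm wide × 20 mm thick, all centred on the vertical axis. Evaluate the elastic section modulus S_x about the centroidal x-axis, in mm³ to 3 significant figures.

S_x ≈ 1.99 × 10⁵ mm³

Treat the section as a set of non-overlapping primitives; coordinates are from the bounding-box lower-left.
Bottom plate: 140 × 14, A = 1 960 mm², y = 7 mm, Ī = 32 013 mm⁴.
Web plate: 12 × 110, A = 1 320 mm², y = 69 mm, Ī = 1 331 000 mm⁴.
Top plate: 80 × 20, A = 1 600 mm², y = 134 mm, Ī = 53 333 mm⁴.
Centroid: ȳ = ΣA·y / ΣA = 65.41 mm.
Transfer each piece to the centroidal x-axis using Ī + A·d² with d = y − 65.41:
  bottom plate: d = -58.41 mm → contributes +6 718 963 mm⁴
  web plate: d = 3.5902 mm → contributes +1 348 014 mm⁴
  top plate: d = 68.59 mm → contributes +7 580 710 mm⁴
Total I = 15 647 687 mm⁴.
Extreme fibre distance c = 78.59 mm; S = I/c = 199 105 mm³.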